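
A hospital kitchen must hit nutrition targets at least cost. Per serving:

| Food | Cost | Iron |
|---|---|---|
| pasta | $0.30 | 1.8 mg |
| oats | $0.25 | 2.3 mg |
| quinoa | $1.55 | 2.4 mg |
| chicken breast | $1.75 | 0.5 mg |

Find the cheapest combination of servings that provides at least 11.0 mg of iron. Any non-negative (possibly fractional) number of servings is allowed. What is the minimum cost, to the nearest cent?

$1.20

Cost per mg of iron: oats $0.1087, pasta $0.1667, quinoa $0.6458, chicken breast $3.5000.
With no serving limits, use only oats: 11.0 mg / 2.3 mg = 4.783 servings × $0.25 = $1.20.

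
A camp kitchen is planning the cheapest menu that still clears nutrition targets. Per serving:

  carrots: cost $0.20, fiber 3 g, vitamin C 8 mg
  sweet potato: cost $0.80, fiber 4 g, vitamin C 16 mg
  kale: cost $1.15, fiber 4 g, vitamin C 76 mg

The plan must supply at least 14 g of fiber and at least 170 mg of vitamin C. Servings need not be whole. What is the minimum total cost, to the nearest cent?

carrots only: max(14/3, 170/8) = 21.25 servings → $4.25.
sweet potato only: max(14/4, 170/16) = 10.62 servings → $8.50.
kale only: max(14/4, 170/76) = 3.5 servings → $4.03.
carrots + sweet potato with both targets exact would need a negative amount; discard.
carrots + kale with both tight: 1.959 servings and 2.031 servings → $2.73.
sweet potato + kale with both tight: 1.6 servings and 1.9 servings → $3.46.
So the least-cost plan costs $2.73.

$2.73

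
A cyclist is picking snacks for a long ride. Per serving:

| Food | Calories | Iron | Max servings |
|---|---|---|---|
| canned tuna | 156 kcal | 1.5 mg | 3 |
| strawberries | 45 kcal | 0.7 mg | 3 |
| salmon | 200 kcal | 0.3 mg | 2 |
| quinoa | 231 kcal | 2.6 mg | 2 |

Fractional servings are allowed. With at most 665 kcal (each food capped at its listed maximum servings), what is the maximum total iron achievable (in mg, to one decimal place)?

Iron per kcal: strawberries 0.01556, quinoa 0.01126, canned tuna 0.009615, salmon 0.0015.
Take 3 servings of strawberries: uses 135 kcal, +2.1 mg iron (running total 2.1 mg).
Take 2 servings of quinoa: uses 462 kcal, +5.2 mg iron (running total 7.3 mg).
Take 0.4359 servings of canned tuna: uses 68 kcal, +0.7 mg iron (running total 8.0 mg).
Filling greedily by iron-per-kcal is optimal for one linear limit, giving 8.0 mg.

8.0 mg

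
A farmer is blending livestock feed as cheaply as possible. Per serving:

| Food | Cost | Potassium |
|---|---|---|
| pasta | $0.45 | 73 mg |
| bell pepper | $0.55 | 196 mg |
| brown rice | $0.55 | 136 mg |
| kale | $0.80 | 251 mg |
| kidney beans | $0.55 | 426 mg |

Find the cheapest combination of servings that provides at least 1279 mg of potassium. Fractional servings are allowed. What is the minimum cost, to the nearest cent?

$1.65

Cost per mg of potassium: kidney beans $0.0013, bell pepper $0.0028, kale $0.0032, brown rice $0.0040, pasta $0.0062.
With no serving limits, use only kidney beans: 1279 mg / 426 mg = 3.002 servings × $0.55 = $1.65.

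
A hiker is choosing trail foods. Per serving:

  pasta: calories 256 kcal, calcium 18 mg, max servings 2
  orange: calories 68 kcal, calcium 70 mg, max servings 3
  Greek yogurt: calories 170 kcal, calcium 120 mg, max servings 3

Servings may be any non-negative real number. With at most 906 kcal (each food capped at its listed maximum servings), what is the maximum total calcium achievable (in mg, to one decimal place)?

Calcium per kcal: orange 1.029, Greek yogurt 0.7059, pasta 0.07031.
Take 3 servings of orange: uses 204 kcal, +210.0 mg calcium (running total 210.0 mg).
Take 3 servings of Greek yogurt: uses 510 kcal, +360.0 mg calcium (running total 570.0 mg).
Take 0.75 servings of pasta: uses 192 kcal, +13.5 mg calcium (running total 583.5 mg).
Filling greedily by calcium-per-kcal is optimal for one linear limit, giving 583.5 mg.

583.5 mg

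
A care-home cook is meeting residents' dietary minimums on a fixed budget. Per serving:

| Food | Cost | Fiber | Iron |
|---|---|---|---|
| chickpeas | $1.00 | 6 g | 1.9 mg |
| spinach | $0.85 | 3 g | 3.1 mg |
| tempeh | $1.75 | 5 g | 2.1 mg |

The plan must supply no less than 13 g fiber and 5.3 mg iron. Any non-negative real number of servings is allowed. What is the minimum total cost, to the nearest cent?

$2.36

Two binding constraints pin down two serving amounts, so the optimal mix uses at most two foods. The candidates are each food alone (scaled to the tighter of fiber/iron) and each pair with both constraints tight.
chickpeas only: max(13/6, 5.3/1.9) = 2.789 servings → $2.79.
spinach only: max(13/3, 5.3/3.1) = 4.333 servings → $3.68.
tempeh only: max(13/5, 5.3/2.1) = 2.6 servings → $4.55.
chickpeas + spinach with both tight: 1.891 servings and 0.5504 servings → $2.36.
chickpeas + tempeh with both tight: 0.2581 servings and 2.29 servings → $4.27.
spinach + tempeh with both targets exact would need a negative amount; discard.
So the least-cost plan costs $2.36.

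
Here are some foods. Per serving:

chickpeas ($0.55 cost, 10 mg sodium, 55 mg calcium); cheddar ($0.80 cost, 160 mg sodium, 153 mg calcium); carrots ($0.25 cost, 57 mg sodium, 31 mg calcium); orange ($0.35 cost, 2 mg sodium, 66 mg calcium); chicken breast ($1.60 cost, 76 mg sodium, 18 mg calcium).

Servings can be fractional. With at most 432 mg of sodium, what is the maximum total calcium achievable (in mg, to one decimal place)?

14256.0 mg

Calcium per mg sodium: orange 33, chickpeas 5.5, cheddar 0.9563, carrots 0.5439, chicken breast 0.2368.
With no serving limits, spend the whole sodium allowance on orange: 432 mg / 2 mg × 66 mg = 14256.0 mg.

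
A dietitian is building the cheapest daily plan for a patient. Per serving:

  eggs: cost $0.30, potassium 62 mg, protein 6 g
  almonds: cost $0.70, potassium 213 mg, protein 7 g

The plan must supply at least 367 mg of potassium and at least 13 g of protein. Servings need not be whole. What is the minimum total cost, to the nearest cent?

Minimising a linear cost over {potassium ≥ 367, protein ≥ 13, servings ≥ 0} — the optimum is at a vertex, using one or two foods.
eggs only: max(367/62, 13/6) = 5.919 servings → $1.78.
almonds only: max(367/213, 13/7) = 1.857 servings → $1.30.
eggs + almonds with both tight: 0.237 servings and 1.654 servings → $1.23.
Cheapest feasible corner: $1.23.

$1.23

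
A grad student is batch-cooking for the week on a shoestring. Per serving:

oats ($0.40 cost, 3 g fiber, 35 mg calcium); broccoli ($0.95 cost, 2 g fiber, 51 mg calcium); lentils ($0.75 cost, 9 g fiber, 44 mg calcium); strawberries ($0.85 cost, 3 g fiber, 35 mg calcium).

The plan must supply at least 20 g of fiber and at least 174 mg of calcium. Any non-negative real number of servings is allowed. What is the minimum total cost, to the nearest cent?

oats only: max(20/3, 174/35) = 6.667 servings → $2.67.
broccoli only: max(20/2, 174/51) = 10 servings → $9.50.
lentils only: max(20/9, 174/44) = 3.955 servings → $2.97.
strawberries only: max(20/3, 174/35) = 6.667 servings → $5.67.
oats + broccoli: the both-tight solution has a negative serving — not a feasible corner.
oats + lentils with both tight: 3.749 servings and 0.9727 servings → $2.23.
oats + strawberries (both tight): parallel constraints — no distinct corner.
broccoli + lentils with both tight: 1.849 servings and 1.811 servings → $3.12.
broccoli + strawberries: intersection lies outside the first quadrant.
lentils + strawberries with both tight: 0.9727 servings and 3.749 servings → $3.92.
The minimum over all feasible corners is $2.23.

$2.23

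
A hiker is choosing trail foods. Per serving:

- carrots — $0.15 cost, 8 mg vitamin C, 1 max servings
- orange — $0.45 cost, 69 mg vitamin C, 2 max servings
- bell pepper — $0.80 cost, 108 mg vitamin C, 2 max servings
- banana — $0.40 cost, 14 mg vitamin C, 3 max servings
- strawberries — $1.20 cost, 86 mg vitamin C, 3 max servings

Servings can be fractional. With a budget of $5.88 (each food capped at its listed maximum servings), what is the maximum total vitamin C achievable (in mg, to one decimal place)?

596.2 mg

Vitamin C per dollar: orange 153.3, bell pepper 135, strawberries 71.67, carrots 53.33, banana 35.
Take 2 servings of orange: spends $0.90, +138.0 mg vitamin C (running total 138.0 mg).
Take 2 servings of bell pepper: spends $1.60, +216.0 mg vitamin C (running total 354.0 mg).
Take 2.817 servings of strawberries: spends $3.38, +242.2 mg vitamin C (running total 596.2 mg).
Filling greedily by vitamin C-per-dollar is optimal for one linear limit, giving 596.2 mg.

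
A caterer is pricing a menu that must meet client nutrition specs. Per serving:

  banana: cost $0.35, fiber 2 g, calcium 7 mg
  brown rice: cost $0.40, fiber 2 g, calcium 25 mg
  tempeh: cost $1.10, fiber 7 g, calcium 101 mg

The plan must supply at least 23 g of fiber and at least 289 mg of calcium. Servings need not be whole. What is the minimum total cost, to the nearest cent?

$3.61

banana only: max(23/2, 289/7) = 41.29 servings → $14.45.
brown rice only: max(23/2, 289/25) = 11.56 servings → $4.62.
tempeh only: max(23/7, 289/101) = 3.286 servings → $3.61.
banana + brown rice with both targets exact would need a negative amount; discard.
banana + tempeh with both tight: 1.961 servings and 2.725 servings → $3.68.
brown rice + tempeh with both tight: 11.11 servings and 0.1111 servings → $4.57.
The minimum over all feasible corners is $3.61.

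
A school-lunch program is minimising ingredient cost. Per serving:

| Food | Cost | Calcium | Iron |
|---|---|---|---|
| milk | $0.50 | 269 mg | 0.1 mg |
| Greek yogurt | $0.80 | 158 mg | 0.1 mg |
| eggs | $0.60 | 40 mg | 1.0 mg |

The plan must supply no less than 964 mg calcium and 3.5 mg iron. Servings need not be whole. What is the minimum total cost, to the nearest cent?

With two linear requirements the optimum uses one or two foods; enumerate the corners.
milk only: max(964/269, 3.5/0.1) = 35 servings → $17.50.
Greek yogurt only: max(964/158, 3.5/0.1) = 35 servings → $28.00.
eggs only: max(964/40, 3.5/1.0) = 24.1 servings → $14.46.
milk + Greek yogurt: intersection lies outside the first quadrant.
milk + eggs with both tight: 3.109 servings and 3.189 servings → $3.47.
Greek yogurt + eggs with both tight: 5.351 servings and 2.965 servings → $6.06.
The minimum over all feasible corners is $3.47.

$3.47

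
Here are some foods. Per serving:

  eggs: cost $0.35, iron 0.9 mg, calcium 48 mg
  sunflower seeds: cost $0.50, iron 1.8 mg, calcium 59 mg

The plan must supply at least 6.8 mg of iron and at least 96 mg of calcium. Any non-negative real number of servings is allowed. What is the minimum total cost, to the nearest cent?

$1.89

With two linear requirements the optimum uses one or two foods; enumerate the corners.
eggs only: max(6.8/0.9, 96/48) = 7.556 servings → $2.64.
sunflower seeds only: max(6.8/1.8, 96/59) = 3.778 servings → $1.89.
eggs + sunflower seeds: intersection lies outside the first quadrant.
Cheapest feasible corner: $1.89.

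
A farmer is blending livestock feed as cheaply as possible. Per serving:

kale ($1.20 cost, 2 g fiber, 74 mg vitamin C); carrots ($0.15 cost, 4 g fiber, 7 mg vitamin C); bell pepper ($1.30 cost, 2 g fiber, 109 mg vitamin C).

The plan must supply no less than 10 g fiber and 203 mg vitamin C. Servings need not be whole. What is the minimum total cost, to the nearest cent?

$2.53

This is a tiny linear program; its minimum lies at a vertex of the feasible set. List the vertices and price them.
kale only: max(10/2, 203/74) = 5 servings → $6.00.
carrots only: max(10/4, 203/7) = 29 servings → $4.35.
bell pepper only: max(10/2, 203/109) = 5 servings → $6.50.
kale + carrots with both tight: 2.631 servings and 1.184 servings → $3.34.
kale + bell pepper: intersection lies outside the first quadrant.
carrots + bell pepper with both tight: 1.621 servings and 1.758 servings → $2.53.
So the least-cost plan costs $2.53.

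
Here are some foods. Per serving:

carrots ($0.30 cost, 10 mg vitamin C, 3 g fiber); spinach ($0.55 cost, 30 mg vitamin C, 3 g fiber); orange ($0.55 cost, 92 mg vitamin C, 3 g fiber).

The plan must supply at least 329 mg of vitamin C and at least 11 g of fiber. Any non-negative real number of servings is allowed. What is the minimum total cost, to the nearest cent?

$1.99

carrots only: max(329/10, 11/3) = 32.9 servings → $9.87.
spinach only: max(329/30, 11/3) = 10.97 servings → $6.03.
orange only: max(329/92, 11/3) = 3.667 servings → $2.02.
carrots + spinach: the both-tight solution has a negative serving — not a feasible corner.
carrots + orange with both tight: 0.1016 servings and 3.565 servings → $1.99.
spinach + orange with both tight: 0.1344 servings and 3.532 servings → $2.02.
The minimum over all feasible corners is $1.99.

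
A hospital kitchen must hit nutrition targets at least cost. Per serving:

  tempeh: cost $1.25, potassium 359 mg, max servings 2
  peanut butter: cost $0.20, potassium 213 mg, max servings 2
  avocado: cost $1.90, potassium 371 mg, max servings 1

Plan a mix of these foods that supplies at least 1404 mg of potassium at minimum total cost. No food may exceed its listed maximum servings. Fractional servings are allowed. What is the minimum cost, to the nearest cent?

$4.23

Cost per mg of potassium: peanut butter $0.0009, tempeh $0.0035, avocado $0.0051.
Take 2 servings of peanut butter: +426.0 mg potassium for $0.40 (total $0.40, still need 978.0 mg).
Take 2 servings of tempeh: +718.0 mg potassium for $2.50 (total $2.90, still need 260.0 mg).
Take 0.7008 servings of avocado: +260.0 mg potassium for $1.33 (total $4.23, still need 0.0 mg).
Greedy by cheapest-per-mg is optimal for a single linear constraint, so the minimum cost is $4.23.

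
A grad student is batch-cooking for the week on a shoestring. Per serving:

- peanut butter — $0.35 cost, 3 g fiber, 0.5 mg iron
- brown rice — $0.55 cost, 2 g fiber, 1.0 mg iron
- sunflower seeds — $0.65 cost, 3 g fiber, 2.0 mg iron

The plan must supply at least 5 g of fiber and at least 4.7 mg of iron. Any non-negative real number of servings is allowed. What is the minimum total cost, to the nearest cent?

$1.53

Compare the cost at each extreme point of the feasible region.
peanut butter only: max(5/3, 4.7/0.5) = 9.4 servings → $3.29.
brown rice only: max(5/2, 4.7/1.0) = 4.7 servings → $2.58.
sunflower seeds only: max(5/3, 4.7/2.0) = 2.35 servings → $1.53.
peanut butter + brown rice: intersection lies outside the first quadrant.
peanut butter + sunflower seeds: the both-tight solution has a negative serving — not a feasible corner.
brown rice + sunflower seeds: the both-tight solution has a negative serving — not a feasible corner.
Cheapest feasible corner: $1.53.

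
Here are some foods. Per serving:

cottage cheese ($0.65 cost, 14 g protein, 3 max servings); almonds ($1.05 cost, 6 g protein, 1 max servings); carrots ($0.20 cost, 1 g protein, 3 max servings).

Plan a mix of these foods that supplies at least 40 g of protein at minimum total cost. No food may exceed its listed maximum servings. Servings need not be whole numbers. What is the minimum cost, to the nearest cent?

$1.86

Cost per g of protein: cottage cheese $0.0464, almonds $0.1750, carrots $0.2000.
Take 2.857 servings of cottage cheese: +40.0 g protein for $1.86 (total $1.86, still need 0.0 g).
Greedy by cheapest-per-g is optimal for a single linear constraint, so the minimum cost is $1.86.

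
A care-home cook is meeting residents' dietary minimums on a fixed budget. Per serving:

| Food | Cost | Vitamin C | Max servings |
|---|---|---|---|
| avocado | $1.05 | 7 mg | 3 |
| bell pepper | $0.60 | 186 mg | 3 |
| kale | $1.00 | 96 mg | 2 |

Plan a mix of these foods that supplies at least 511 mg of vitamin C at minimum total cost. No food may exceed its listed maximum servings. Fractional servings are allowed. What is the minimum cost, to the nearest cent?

$1.65

Cost per mg of vitamin C: bell pepper $0.0032, kale $0.0104, avocado $0.1500.
Take 2.747 servings of bell pepper: +511.0 mg vitamin C for $1.65 (total $1.65, still need 0.0 mg).
Greedy by cheapest-per-mg is optimal for a single linear constraint, so the minimum cost is $1.65.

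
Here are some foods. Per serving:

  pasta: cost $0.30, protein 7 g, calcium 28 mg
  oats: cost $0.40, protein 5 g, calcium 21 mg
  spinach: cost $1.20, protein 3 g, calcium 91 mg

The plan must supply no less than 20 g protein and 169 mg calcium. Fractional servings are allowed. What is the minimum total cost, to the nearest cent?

This is a tiny linear program; its minimum lies at a vertex of the feasible set. List the vertices and price them.
pasta only: max(20/7, 169/28) = 6.036 servings → $1.81.
oats only: max(20/5, 169/21) = 8.048 servings → $3.22.
spinach only: max(20/3, 169/91) = 6.667 servings → $8.00.
pasta + oats: the both-tight solution has a negative serving — not a feasible corner.
pasta + spinach with both tight: 2.374 servings and 1.127 servings → $2.06.
oats + spinach with both tight: 3.349 servings and 1.084 servings → $2.64.
Cheapest feasible corner: $1.81.

$1.81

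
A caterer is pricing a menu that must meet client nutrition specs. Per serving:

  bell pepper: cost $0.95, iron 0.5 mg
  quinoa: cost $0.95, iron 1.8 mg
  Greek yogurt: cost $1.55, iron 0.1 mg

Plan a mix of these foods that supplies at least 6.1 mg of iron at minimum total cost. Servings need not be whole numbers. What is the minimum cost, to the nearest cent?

$3.22

Cost per mg of iron: quinoa $0.5278, bell pepper $1.9000, Greek yogurt $15.5000.
With no serving limits, use only quinoa: 6.1 mg / 1.8 mg = 3.389 servings × $0.95 = $3.22.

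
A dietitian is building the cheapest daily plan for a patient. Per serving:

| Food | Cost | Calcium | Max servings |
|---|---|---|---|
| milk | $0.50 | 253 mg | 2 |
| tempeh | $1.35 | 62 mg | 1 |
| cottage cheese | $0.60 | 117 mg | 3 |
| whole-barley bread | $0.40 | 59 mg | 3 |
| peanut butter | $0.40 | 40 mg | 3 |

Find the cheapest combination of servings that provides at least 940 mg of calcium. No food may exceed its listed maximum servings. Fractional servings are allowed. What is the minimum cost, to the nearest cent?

$3.36

Cost per mg of calcium: milk $0.0020, cottage cheese $0.0051, whole-barley bread $0.0068, peanut butter $0.0100, tempeh $0.0218.
Take 2 servings of milk: +506.0 mg calcium for $1.00 (total $1.00, still need 434.0 mg).
Take 3 servings of cottage cheese: +351.0 mg calcium for $1.80 (total $2.80, still need 83.0 mg).
Take 1.407 servings of whole-barley bread: +83.0 mg calcium for $0.56 (total $3.36, still need 0.0 mg).
Filling from the cheapest source first is optimal under one linear minimum: $3.36.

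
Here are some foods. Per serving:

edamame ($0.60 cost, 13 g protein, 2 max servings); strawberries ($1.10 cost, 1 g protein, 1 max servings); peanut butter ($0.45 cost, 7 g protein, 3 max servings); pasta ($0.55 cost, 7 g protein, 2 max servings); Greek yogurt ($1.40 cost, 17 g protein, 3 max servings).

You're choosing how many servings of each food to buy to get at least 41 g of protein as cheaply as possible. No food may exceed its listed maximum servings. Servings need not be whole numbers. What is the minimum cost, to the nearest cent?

Cost per g of protein: edamame $0.0462, peanut butter $0.0643, pasta $0.0786, Greek yogurt $0.0824, strawberries $1.1000.
Take 2 servings of edamame: +26.0 g protein for $1.20 (total $1.20, still need 15.0 g).
Take 2.143 servings of peanut butter: +15.0 g protein for $0.96 (total $2.16, still need 0.0 g).
Greedy by cheapest-per-g is optimal for a single linear constraint, so the minimum cost is $2.16.

$2.16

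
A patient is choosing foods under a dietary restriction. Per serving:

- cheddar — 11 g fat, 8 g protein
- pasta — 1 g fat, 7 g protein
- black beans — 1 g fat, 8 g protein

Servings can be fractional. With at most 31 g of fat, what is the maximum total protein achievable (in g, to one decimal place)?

Protein per g fat: black beans 8, pasta 7, cheddar 0.7273.
With no serving limits, spend the whole fat allowance on black beans: 31 g / 1 g × 8 g = 248.0 g.

248.0 g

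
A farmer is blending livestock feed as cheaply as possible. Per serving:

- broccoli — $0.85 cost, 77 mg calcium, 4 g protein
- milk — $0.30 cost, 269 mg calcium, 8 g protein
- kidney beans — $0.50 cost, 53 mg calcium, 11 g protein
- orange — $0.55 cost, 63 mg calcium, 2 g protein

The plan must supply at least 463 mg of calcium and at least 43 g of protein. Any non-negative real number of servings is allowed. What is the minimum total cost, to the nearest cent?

$1.61

For a min-cost LP with two ≥-constraints, a basic feasible solution has at most two positive variables.
broccoli only: max(463/77, 43/4) = 10.75 servings → $9.14.
milk only: max(463/269, 43/8) = 5.375 servings → $1.61.
kidney beans only: max(463/53, 43/11) = 8.736 servings → $4.37.
orange only: max(463/63, 43/2) = 21.5 servings → $11.82.
broccoli + milk: the both-tight solution has a negative serving — not a feasible corner.
broccoli + kidney beans with both tight: 4.431 servings and 2.298 servings → $4.92.
broccoli + orange: the both-tight solution has a negative serving — not a feasible corner.
milk + kidney beans with both tight: 1.11 servings and 3.102 servings → $1.88.
milk + orange: intersection lies outside the first quadrant.
kidney beans + orange with both tight: 3.037 servings and 4.794 servings → $4.16.
The minimum over all feasible corners is $1.61.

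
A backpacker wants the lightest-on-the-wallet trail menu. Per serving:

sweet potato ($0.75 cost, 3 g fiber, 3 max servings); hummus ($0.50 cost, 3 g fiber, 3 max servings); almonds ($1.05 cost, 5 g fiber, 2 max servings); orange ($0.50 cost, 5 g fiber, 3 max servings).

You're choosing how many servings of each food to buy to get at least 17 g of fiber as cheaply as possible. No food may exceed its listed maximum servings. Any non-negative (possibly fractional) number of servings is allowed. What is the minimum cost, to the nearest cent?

Cost per g of fiber: orange $0.1000, hummus $0.1667, almonds $0.2100, sweet potato $0.2500.
Take 3 servings of orange: +15.0 g fiber for $1.50 (total $1.50, still need 2.0 g).
Take 0.6667 servings of hummus: +2.0 g fiber for $0.33 (total $1.83, still need 0.0 g).
Filling from the cheapest source first is optimal under one linear minimum: $1.83.

$1.83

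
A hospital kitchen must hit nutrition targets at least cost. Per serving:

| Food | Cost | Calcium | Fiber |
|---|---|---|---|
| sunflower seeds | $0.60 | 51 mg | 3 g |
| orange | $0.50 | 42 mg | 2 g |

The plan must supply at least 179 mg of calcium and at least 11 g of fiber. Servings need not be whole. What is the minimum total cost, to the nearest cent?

Check every corner: each single food scaled to meet both minima, and each pair solved so both constraints bind.
sunflower seeds only: max(179/51, 11/3) = 3.667 servings → $2.20.
orange only: max(179/42, 11/2) = 5.5 servings → $2.75.
sunflower seeds + orange: the both-tight solution has a negative serving — not a feasible corner.
So the least-cost plan costs $2.20.

$2.20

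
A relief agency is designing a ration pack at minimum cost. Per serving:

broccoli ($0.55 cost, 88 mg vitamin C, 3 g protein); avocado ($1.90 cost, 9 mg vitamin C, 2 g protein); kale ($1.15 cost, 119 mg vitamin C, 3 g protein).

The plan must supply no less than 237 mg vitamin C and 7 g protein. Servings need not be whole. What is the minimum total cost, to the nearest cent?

$1.48

For a min-cost LP with two ≥-constraints, a basic feasible solution has at most two positive variables.
broccoli only: max(237/88, 7/3) = 2.693 servings → $1.48.
avocado only: max(237/9, 7/2) = 26.33 servings → $50.03.
kale only: max(237/119, 7/3) = 2.333 servings → $2.68.
broccoli + avocado: intersection lies outside the first quadrant.
broccoli + kale with both tight: 1.312 servings and 1.022 servings → $1.90.
avocado + kale with both tight: 0.5782 servings and 1.948 servings → $3.34.
The minimum over all feasible corners is $1.48.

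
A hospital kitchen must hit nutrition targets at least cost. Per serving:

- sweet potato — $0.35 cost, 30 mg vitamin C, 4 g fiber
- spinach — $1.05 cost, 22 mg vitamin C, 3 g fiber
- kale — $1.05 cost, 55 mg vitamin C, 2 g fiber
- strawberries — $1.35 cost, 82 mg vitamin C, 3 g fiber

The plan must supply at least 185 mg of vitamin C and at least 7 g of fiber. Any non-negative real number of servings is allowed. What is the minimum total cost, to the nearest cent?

$2.16

Compare the cost at each extreme point of the feasible region.
sweet potato only: max(185/30, 7/4) = 6.167 servings → $2.16.
spinach only: max(185/22, 7/3) = 8.409 servings → $8.83.
kale only: max(185/55, 7/2) = 3.5 servings → $3.67.
strawberries only: max(185/82, 7/3) = 2.333 servings → $3.15.
sweet potato + spinach: the both-tight solution has a negative serving — not a feasible corner.
sweet potato + kale with both tight: 0.09375 servings and 3.312 servings → $3.51.
sweet potato + strawberries with both tight: 0.07983 servings and 2.227 servings → $3.03.
spinach + kale with both tight: 0.124 servings and 3.314 servings → $3.61.
spinach + strawberries with both tight: 0.1056 servings and 2.228 servings → $3.12.
kale + strawberries: intersection lies outside the first quadrant.
So the least-cost plan costs $2.16.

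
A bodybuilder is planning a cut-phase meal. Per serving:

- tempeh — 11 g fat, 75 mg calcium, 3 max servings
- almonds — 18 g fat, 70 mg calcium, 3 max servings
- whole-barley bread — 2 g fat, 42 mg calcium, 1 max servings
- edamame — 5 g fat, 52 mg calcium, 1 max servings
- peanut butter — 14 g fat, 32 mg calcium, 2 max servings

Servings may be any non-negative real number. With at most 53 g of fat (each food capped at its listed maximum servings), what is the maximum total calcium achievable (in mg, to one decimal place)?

369.6 mg

Calcium per g fat: whole-barley bread 21, edamame 10.4, tempeh 6.818, almonds 3.889, peanut butter 2.286.
Take 1 serving of whole-barley bread: uses 2 g fat, +42.0 mg calcium (running total 42.0 mg).
Take 1 serving of edamame: uses 5 g fat, +52.0 mg calcium (running total 94.0 mg).
Take 3 servings of tempeh: uses 33 g fat, +225.0 mg calcium (running total 319.0 mg).
Take 0.7222 servings of almonds: uses 13 g fat, +50.6 mg calcium (running total 369.6 mg).
Filling greedily by calcium-per-g fat is optimal for one linear limit, giving 369.6 mg.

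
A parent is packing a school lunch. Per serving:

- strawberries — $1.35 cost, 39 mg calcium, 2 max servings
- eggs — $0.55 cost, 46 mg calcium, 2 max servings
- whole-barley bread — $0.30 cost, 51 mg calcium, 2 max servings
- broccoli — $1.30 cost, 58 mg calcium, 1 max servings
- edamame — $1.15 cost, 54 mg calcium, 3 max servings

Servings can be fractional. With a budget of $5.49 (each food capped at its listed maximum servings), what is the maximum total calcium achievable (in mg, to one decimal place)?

371.2 mg

Calcium per dollar: whole-barley bread 170, eggs 83.64, edamame 46.96, broccoli 44.62, strawberries 28.89.
Take 2 servings of whole-barley bread: spends $0.60, +102.0 mg calcium (running total 102.0 mg).
Take 2 servings of eggs: spends $1.10, +92.0 mg calcium (running total 194.0 mg).
Take 3 servings of edamame: spends $3.45, +162.0 mg calcium (running total 356.0 mg).
Take 0.2615 servings of broccoli: spends $0.34, +15.2 mg calcium (running total 371.2 mg).
Filling greedily by calcium-per-dollar is optimal for one linear limit, giving 371.2 mg.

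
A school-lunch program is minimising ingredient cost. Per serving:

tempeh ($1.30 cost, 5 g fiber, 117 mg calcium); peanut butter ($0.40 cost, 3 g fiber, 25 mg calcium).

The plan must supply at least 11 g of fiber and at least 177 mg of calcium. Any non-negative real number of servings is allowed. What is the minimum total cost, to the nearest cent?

An LP optimum is at a vertex; with two nutrient constraints at most two foods are used. Check each candidate.
tempeh only: max(11/5, 177/117) = 2.2 servings → $2.86.
peanut butter only: max(11/3, 177/25) = 7.08 servings → $2.83.
tempeh + peanut butter with both tight: 1.133 servings and 1.779 servings → $2.18.
The minimum over all feasible corners is $2.18.

$2.18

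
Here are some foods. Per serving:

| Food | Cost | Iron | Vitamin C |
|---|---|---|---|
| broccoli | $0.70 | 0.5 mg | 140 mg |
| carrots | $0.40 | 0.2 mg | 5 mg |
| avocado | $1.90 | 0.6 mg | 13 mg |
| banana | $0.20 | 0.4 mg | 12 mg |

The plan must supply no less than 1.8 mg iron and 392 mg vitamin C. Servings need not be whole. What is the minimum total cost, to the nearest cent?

Check every corner: each single food scaled to meet both minima, and each pair solved so both constraints bind.
broccoli only: max(1.8/0.5, 392/140) = 3.6 servings → $2.52.
carrots only: max(1.8/0.2, 392/5) = 78.4 servings → $31.36.
avocado only: max(1.8/0.6, 392/13) = 30.15 servings → $57.29.
banana only: max(1.8/0.4, 392/12) = 32.67 servings → $6.53.
broccoli + carrots with both tight: 2.722 servings and 2.196 servings → $2.78.
broccoli + avocado with both tight: 2.733 servings and 0.7226 servings → $3.29.
broccoli + banana with both tight: 2.704 servings and 1.12 servings → $2.12.
carrots + avocado with both targets exact would need a negative amount; discard.
carrots + banana with both targets exact would need a negative amount; discard.
avocado + banana with both targets exact would need a negative amount; discard.
Cheapest feasible corner: $2.12.

$2.12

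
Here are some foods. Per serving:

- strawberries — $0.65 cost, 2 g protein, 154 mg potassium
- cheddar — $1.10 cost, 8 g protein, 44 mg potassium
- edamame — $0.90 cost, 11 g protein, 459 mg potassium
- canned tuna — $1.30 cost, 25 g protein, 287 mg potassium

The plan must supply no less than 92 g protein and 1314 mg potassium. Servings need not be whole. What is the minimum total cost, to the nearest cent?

Check every corner: each single food scaled to meet both minima, and each pair solved so both constraints bind.
strawberries only: max(92/2, 1314/154) = 46 servings → $29.90.
cheddar only: max(92/8, 1314/44) = 29.86 servings → $32.85.
edamame only: max(92/11, 1314/459) = 8.364 servings → $7.53.
canned tuna only: max(92/25, 1314/287) = 4.578 servings → $5.95.
strawberries + cheddar with both tight: 5.65 servings and 10.09 servings → $14.77.
strawberries + edamame: the both-tight solution has a negative serving — not a feasible corner.
strawberries + canned tuna with both tight: 1.968 servings and 3.523 servings → $5.86.
cheddar + edamame with both tight: 8.712 servings and 2.028 servings → $11.41.
cheddar + canned tuna: the both-tight solution has a negative serving — not a feasible corner.
edamame + canned tuna with both tight: 0.7749 servings and 3.339 servings → $5.04.
Cheapest feasible corner: $5.04.

$5.04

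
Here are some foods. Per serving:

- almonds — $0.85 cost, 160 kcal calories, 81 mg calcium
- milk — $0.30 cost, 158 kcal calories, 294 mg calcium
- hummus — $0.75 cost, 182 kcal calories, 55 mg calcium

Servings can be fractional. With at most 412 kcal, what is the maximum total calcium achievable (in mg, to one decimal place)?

766.6 mg

Calcium per kcal: milk 1.861, almonds 0.5062, hummus 0.3022.
With no serving limits, spend the whole calories allowance on milk: 412 kcal / 158 kcal × 294 mg = 766.6 mg.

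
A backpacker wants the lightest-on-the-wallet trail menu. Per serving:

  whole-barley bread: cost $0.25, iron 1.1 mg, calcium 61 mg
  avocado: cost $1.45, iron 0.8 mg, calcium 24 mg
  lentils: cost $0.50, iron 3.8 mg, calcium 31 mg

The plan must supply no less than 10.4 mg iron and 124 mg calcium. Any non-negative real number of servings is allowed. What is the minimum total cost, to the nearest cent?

Two binding constraints pin down two serving amounts, so the optimal mix uses at most two foods. The candidates are each food alone (scaled to the tighter of iron/calcium) and each pair with both constraints tight.
whole-barley bread only: max(10.4/1.1, 124/61) = 9.455 servings → $2.36.
avocado only: max(10.4/0.8, 124/24) = 13 servings → $18.85.
lentils only: max(10.4/3.8, 124/31) = 4 servings → $2.00.
whole-barley bread + avocado: the both-tight solution has a negative serving — not a feasible corner.
whole-barley bread + lentils with both tight: 0.7527 servings and 2.519 servings → $1.45.
avocado + lentils with both tight: 2.241 servings and 2.265 servings → $4.38.
The minimum over all feasible corners is $1.45.

$1.45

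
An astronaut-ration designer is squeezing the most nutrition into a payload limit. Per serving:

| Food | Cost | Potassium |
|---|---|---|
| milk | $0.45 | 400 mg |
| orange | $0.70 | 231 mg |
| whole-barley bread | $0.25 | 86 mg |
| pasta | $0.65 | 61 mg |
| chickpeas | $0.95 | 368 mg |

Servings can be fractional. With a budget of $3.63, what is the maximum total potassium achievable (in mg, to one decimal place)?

Potassium per dollar: milk 888.9, chickpeas 387.4, whole-barley bread 344, orange 330, pasta 93.85.
With no serving limits, spend the whole cost allowance on milk: $3.63 / $0.45 × 400 mg = 3226.7 mg.

3226.7 mg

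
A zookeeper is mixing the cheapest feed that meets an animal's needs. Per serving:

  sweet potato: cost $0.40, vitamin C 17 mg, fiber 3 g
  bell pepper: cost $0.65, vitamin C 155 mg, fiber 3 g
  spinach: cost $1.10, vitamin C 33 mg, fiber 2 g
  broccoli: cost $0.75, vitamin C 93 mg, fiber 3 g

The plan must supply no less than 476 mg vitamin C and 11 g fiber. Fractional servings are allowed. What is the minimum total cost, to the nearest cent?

$2.22

This is a tiny linear program; its minimum lies at a vertex of the feasible set. List the vertices and price them.
sweet potato only: max(476/17, 11/3) = 28 servings → $11.20.
bell pepper only: max(476/155, 11/3) = 3.667 servings → $2.38.
spinach only: max(476/33, 11/2) = 14.42 servings → $15.87.
broccoli only: max(476/93, 11/3) = 5.118 servings → $3.84.
sweet potato + bell pepper with both tight: 0.6691 servings and 2.998 servings → $2.22.
sweet potato + spinach: the both-tight solution has a negative serving — not a feasible corner.
sweet potato + broccoli: intersection lies outside the first quadrant.
bell pepper + spinach with both tight: 2.791 servings and 1.313 servings → $3.26.
bell pepper + broccoli with both tight: 2.177 servings and 1.489 servings → $2.53.
spinach + broccoli: the both-tight solution has a negative serving — not a feasible corner.
The minimum over all feasible corners is $2.22.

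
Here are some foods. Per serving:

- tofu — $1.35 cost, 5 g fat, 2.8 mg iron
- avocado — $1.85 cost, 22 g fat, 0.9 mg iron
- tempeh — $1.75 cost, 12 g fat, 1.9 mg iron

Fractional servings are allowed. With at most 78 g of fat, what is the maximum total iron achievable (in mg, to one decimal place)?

Iron per g fat: tofu 0.56, tempeh 0.1583, avocado 0.04091.
With no serving limits, spend the whole fat allowance on tofu: 78 g / 5 g × 2.8 mg = 43.7 mg.

43.7 mg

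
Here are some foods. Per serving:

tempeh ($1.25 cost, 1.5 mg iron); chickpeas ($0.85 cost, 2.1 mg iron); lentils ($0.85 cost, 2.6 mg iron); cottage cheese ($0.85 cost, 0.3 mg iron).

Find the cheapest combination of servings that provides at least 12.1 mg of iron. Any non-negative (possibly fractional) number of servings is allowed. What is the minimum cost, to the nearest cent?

$3.96

Cost per mg of iron: lentils $0.3269, chickpeas $0.4048, tempeh $0.8333, cottage cheese $2.8333.
With no serving limits, use only lentils: 12.1 mg / 2.6 mg = 4.654 servings × $0.85 = $3.96.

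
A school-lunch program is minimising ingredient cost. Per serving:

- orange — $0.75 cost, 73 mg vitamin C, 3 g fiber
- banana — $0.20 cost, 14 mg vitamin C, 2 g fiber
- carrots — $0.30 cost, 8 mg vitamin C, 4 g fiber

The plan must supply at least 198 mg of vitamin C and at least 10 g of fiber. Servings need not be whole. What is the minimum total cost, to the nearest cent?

orange only: max(198/73, 10/3) = 3.333 servings → $2.50.
banana only: max(198/14, 10/2) = 14.14 servings → $2.83.
carrots only: max(198/8, 10/4) = 24.75 servings → $7.42.
orange + banana with both tight: 2.462 servings and 1.308 servings → $2.11.
orange + carrots with both tight: 2.657 servings and 0.5075 servings → $2.14.
banana + carrots: the both-tight solution has a negative serving — not a feasible corner.
So the least-cost plan costs $2.11.

$2.11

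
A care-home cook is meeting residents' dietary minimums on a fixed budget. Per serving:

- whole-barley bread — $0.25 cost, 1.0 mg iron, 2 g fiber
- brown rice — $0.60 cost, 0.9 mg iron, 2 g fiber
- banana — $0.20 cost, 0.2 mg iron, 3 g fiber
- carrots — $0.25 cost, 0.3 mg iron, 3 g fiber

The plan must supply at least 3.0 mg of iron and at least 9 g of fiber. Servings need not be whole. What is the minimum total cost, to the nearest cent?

$0.92

Compare the cost at each extreme point of the feasible region.
whole-barley bread only: max(3.0/1.0, 9/2) = 4.5 servings → $1.12.
brown rice only: max(3.0/0.9, 9/2) = 4.5 servings → $2.70.
banana only: max(3.0/0.2, 9/3) = 15 servings → $3.00.
carrots only: max(3.0/0.3, 9/3) = 10 servings → $2.50.
whole-barley bread + brown rice: the both-tight solution has a negative serving — not a feasible corner.
whole-barley bread + banana with both tight: 2.769 servings and 1.154 servings → $0.92.
whole-barley bread + carrots with both tight: 2.625 servings and 1.25 servings → $0.97.
brown rice + banana with both tight: 3.13 servings and 0.913 servings → $2.06.
brown rice + carrots with both tight: 3 servings and 1 serving → $2.05.
banana + carrots: intersection lies outside the first quadrant.
The minimum over all feasible corners is $0.92.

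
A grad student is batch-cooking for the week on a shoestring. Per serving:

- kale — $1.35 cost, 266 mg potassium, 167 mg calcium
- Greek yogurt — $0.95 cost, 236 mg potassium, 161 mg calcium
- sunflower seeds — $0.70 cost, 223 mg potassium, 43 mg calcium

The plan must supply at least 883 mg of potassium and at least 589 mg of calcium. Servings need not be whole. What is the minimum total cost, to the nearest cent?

A basic optimal solution has at most two foods positive. Try each food alone and each pair with both targets met exactly.
kale only: max(883/266, 589/167) = 3.527 servings → $4.76.
Greek yogurt only: max(883/236, 589/161) = 3.742 servings → $3.55.
sunflower seeds only: max(883/223, 589/43) = 13.7 servings → $9.59.
kale + Greek yogurt with both tight: 0.9253 servings and 2.699 servings → $3.81.
kale + sunflower seeds: intersection lies outside the first quadrant.
Greek yogurt + sunflower seeds with both tight: 3.626 servings and 0.1227 servings → $3.53.
Cheapest feasible corner: $3.53.

$3.53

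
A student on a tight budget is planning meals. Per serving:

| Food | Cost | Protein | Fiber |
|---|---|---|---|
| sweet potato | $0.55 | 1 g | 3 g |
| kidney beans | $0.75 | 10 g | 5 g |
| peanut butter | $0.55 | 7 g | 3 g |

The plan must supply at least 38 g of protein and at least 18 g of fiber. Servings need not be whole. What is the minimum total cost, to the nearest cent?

Two binding constraints pin down two serving amounts, so the optimal mix uses at most two foods. The candidates are each food alone (scaled to the tighter of protein/fiber) and each pair with both constraints tight.
sweet potato only: max(38/1, 18/3) = 38 servings → $20.90.
kidney beans only: max(38/10, 18/5) = 3.8 servings → $2.85.
peanut butter only: max(38/7, 18/3) = 6 servings → $3.30.
sweet potato + kidney beans: intersection lies outside the first quadrant.
sweet potato + peanut butter with both tight: 0.6667 servings and 5.333 servings → $3.30.
kidney beans + peanut butter with both tight: 2.4 servings and 2 servings → $2.90.
So the least-cost plan costs $2.85.

$2.85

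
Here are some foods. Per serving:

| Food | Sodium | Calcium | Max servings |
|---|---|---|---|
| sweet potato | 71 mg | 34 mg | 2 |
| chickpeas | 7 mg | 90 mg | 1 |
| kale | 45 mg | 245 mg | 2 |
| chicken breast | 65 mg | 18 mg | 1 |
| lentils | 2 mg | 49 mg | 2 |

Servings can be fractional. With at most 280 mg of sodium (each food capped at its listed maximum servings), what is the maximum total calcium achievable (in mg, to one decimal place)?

Calcium per mg sodium: lentils 24.5, chickpeas 12.86, kale 5.444, sweet potato 0.4789, chicken breast 0.2769.
Take 2 servings of lentils: uses 4 mg sodium, +98.0 mg calcium (running total 98.0 mg).
Take 1 serving of chickpeas: uses 7 mg sodium, +90.0 mg calcium (running total 188.0 mg).
Take 2 servings of kale: uses 90 mg sodium, +490.0 mg calcium (running total 678.0 mg).
Take 2 servings of sweet potato: uses 142 mg sodium, +68.0 mg calcium (running total 746.0 mg).
Take 0.5692 servings of chicken breast: uses 37 mg sodium, +10.2 mg calcium (running total 756.2 mg).
Greedy by best ratio exhausts the sodium allowance optimally: 756.2 mg.

756.2 mg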